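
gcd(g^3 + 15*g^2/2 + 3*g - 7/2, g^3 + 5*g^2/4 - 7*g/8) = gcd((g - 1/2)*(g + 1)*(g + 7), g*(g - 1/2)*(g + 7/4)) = g - 1/2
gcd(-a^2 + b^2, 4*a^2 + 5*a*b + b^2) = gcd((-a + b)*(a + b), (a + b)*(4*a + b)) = a + b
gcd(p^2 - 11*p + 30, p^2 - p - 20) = p - 5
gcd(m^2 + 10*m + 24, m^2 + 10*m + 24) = m^2 + 10*m + 24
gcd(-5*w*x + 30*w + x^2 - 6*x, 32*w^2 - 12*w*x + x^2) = 1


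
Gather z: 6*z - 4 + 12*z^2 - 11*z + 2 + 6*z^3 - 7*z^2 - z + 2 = 6*z^3 + 5*z^2 - 6*z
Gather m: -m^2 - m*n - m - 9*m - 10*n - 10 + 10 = -m^2 + m*(-n - 10) - 10*n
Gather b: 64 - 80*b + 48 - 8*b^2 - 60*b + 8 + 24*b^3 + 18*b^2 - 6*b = 24*b^3 + 10*b^2 - 146*b + 120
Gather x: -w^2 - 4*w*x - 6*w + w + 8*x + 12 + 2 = -w^2 - 5*w + x*(8 - 4*w) + 14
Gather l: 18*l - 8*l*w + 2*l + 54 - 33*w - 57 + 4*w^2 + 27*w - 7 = l*(20 - 8*w) + 4*w^2 - 6*w - 10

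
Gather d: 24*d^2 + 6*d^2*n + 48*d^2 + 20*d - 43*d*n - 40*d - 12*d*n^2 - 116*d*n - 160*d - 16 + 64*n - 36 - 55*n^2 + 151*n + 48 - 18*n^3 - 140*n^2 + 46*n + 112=d^2*(6*n + 72) + d*(-12*n^2 - 159*n - 180) - 18*n^3 - 195*n^2 + 261*n + 108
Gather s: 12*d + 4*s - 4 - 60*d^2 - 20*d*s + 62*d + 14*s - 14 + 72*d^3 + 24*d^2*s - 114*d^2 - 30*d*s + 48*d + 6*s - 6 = 72*d^3 - 174*d^2 + 122*d + s*(24*d^2 - 50*d + 24) - 24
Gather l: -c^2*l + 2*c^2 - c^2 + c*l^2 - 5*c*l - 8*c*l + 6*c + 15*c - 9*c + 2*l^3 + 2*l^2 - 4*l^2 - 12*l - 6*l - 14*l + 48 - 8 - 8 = c^2 + 12*c + 2*l^3 + l^2*(c - 2) + l*(-c^2 - 13*c - 32) + 32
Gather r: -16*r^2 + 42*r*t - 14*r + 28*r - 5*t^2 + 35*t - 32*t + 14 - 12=-16*r^2 + r*(42*t + 14) - 5*t^2 + 3*t + 2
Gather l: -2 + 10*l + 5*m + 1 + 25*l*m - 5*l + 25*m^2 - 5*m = l*(25*m + 5) + 25*m^2 - 1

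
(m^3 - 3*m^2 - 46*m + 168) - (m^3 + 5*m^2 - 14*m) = -8*m^2 - 32*m + 168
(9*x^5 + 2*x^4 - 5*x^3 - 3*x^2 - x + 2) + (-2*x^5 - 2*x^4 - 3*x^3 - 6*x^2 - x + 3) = 7*x^5 - 8*x^3 - 9*x^2 - 2*x + 5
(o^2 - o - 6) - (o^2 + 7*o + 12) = -8*o - 18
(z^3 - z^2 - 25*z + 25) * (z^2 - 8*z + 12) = z^5 - 9*z^4 - 5*z^3 + 213*z^2 - 500*z + 300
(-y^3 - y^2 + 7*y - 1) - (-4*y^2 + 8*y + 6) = -y^3 + 3*y^2 - y - 7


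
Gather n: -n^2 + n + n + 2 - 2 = -n^2 + 2*n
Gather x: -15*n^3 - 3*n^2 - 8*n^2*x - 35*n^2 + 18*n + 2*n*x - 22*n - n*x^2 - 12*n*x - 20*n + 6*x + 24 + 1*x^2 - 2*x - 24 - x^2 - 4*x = -15*n^3 - 38*n^2 - n*x^2 - 24*n + x*(-8*n^2 - 10*n)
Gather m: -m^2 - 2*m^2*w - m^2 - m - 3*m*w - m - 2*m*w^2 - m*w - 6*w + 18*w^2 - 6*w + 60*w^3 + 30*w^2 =m^2*(-2*w - 2) + m*(-2*w^2 - 4*w - 2) + 60*w^3 + 48*w^2 - 12*w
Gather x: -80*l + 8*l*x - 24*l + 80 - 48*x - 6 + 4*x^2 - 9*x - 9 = -104*l + 4*x^2 + x*(8*l - 57) + 65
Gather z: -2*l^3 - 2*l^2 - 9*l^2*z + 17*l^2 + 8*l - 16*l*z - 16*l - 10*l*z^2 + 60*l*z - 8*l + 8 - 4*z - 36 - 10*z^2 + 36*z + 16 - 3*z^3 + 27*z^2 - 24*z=-2*l^3 + 15*l^2 - 16*l - 3*z^3 + z^2*(17 - 10*l) + z*(-9*l^2 + 44*l + 8) - 12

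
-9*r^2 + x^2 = (-3*r + x)*(3*r + x)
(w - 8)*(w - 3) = w^2 - 11*w + 24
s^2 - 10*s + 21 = (s - 7)*(s - 3)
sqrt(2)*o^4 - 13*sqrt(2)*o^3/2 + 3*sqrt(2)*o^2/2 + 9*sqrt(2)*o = o*(o - 6)*(o - 3/2)*(sqrt(2)*o + sqrt(2))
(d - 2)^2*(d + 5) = d^3 + d^2 - 16*d + 20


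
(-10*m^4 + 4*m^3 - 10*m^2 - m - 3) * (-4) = 40*m^4 - 16*m^3 + 40*m^2 + 4*m + 12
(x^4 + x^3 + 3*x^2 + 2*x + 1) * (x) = x^5 + x^4 + 3*x^3 + 2*x^2 + x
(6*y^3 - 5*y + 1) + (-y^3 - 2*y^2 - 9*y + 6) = 5*y^3 - 2*y^2 - 14*y + 7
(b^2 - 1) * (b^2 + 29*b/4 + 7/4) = b^4 + 29*b^3/4 + 3*b^2/4 - 29*b/4 - 7/4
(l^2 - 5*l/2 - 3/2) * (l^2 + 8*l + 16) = l^4 + 11*l^3/2 - 11*l^2/2 - 52*l - 24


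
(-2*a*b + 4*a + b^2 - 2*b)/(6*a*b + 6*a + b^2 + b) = (-2*a*b + 4*a + b^2 - 2*b)/(6*a*b + 6*a + b^2 + b)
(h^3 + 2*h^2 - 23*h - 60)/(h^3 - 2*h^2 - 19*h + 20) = (h + 3)/(h - 1)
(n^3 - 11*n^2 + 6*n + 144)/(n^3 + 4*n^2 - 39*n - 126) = (n - 8)/(n + 7)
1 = 1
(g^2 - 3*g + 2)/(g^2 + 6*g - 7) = (g - 2)/(g + 7)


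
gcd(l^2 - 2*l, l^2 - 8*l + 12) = l - 2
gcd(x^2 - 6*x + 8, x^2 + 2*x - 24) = x - 4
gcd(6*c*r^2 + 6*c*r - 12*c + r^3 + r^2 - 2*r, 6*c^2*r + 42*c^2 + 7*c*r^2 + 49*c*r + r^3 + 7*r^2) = 6*c + r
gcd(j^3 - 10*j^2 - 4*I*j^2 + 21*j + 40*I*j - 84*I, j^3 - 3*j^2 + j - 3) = j - 3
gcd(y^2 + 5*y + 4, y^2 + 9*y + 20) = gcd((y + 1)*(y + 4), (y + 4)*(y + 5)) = y + 4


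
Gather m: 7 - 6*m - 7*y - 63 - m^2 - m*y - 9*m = -m^2 + m*(-y - 15) - 7*y - 56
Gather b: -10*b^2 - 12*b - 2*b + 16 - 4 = -10*b^2 - 14*b + 12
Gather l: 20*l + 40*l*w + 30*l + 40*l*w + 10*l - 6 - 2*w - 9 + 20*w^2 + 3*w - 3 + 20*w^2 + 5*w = l*(80*w + 60) + 40*w^2 + 6*w - 18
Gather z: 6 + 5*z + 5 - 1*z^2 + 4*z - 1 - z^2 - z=-2*z^2 + 8*z + 10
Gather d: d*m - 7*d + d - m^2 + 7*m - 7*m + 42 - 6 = d*(m - 6) - m^2 + 36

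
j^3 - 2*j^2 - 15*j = j*(j - 5)*(j + 3)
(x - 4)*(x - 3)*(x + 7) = x^3 - 37*x + 84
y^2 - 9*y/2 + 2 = (y - 4)*(y - 1/2)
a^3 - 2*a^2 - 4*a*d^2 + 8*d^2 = (a - 2)*(a - 2*d)*(a + 2*d)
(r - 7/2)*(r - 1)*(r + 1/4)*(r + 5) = r^4 + 3*r^3/4 - 151*r^2/8 + 51*r/4 + 35/8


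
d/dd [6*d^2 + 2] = 12*d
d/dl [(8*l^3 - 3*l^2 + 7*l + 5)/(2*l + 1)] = (32*l^3 + 18*l^2 - 6*l - 3)/(4*l^2 + 4*l + 1)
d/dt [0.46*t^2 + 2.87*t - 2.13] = 0.92*t + 2.87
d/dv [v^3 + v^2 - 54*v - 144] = 3*v^2 + 2*v - 54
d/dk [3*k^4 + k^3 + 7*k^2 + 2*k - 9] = 12*k^3 + 3*k^2 + 14*k + 2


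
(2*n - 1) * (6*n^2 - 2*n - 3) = 12*n^3 - 10*n^2 - 4*n + 3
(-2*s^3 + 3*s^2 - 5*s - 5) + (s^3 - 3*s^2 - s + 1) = -s^3 - 6*s - 4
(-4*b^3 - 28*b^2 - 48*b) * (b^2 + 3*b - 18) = -4*b^5 - 40*b^4 - 60*b^3 + 360*b^2 + 864*b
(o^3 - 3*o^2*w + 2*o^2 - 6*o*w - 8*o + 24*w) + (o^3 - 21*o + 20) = 2*o^3 - 3*o^2*w + 2*o^2 - 6*o*w - 29*o + 24*w + 20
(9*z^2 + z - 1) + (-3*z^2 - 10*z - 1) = 6*z^2 - 9*z - 2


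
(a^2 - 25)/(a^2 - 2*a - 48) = (25 - a^2)/(-a^2 + 2*a + 48)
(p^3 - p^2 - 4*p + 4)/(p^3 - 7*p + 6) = (p + 2)/(p + 3)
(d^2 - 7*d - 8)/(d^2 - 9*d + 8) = (d + 1)/(d - 1)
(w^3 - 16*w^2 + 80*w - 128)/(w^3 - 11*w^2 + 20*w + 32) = (w - 4)/(w + 1)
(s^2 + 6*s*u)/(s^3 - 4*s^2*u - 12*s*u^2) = (s + 6*u)/(s^2 - 4*s*u - 12*u^2)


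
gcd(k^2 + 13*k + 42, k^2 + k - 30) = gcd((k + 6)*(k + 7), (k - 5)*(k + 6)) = k + 6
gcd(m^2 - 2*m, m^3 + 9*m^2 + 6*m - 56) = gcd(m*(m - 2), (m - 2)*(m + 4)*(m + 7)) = m - 2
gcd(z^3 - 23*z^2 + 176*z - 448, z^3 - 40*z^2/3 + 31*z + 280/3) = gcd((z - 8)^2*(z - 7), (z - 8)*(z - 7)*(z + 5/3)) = z^2 - 15*z + 56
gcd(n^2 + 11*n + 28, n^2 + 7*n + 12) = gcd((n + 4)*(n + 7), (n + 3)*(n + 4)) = n + 4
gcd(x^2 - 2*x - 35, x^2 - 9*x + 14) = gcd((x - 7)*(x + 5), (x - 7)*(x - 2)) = x - 7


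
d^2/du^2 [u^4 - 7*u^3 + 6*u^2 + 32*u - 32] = 12*u^2 - 42*u + 12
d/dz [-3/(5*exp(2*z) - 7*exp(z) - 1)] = (30*exp(z) - 21)*exp(z)/(-5*exp(2*z) + 7*exp(z) + 1)^2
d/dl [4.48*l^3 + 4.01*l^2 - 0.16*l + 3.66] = 13.44*l^2 + 8.02*l - 0.16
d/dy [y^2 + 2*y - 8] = 2*y + 2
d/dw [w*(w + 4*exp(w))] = w*(4*exp(w) + 1) + w + 4*exp(w)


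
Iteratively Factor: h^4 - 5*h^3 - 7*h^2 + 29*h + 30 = (h + 1)*(h^3 - 6*h^2 - h + 30) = (h - 3)*(h + 1)*(h^2 - 3*h - 10) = (h - 5)*(h - 3)*(h + 1)*(h + 2)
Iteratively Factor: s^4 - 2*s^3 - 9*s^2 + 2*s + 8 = (s - 1)*(s^3 - s^2 - 10*s - 8) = (s - 4)*(s - 1)*(s^2 + 3*s + 2) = (s - 4)*(s - 1)*(s + 1)*(s + 2)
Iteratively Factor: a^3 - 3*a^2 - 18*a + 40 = (a + 4)*(a^2 - 7*a + 10) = (a - 5)*(a + 4)*(a - 2)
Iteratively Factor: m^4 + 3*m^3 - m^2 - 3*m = (m + 1)*(m^3 + 2*m^2 - 3*m) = m*(m + 1)*(m^2 + 2*m - 3) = m*(m - 1)*(m + 1)*(m + 3)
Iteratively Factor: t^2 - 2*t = (t - 2)*(t)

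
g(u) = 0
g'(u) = 0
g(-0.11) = 0.00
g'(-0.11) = 0.00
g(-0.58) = 0.00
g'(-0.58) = 0.00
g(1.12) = 0.00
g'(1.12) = 0.00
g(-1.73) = 0.00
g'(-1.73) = 0.00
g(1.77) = 0.00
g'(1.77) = 0.00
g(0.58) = 0.00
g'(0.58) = 0.00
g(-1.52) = 0.00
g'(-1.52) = 0.00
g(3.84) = 0.00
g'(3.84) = 0.00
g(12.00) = 0.00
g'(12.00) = 0.00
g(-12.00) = 0.00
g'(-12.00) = 0.00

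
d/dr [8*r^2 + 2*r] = 16*r + 2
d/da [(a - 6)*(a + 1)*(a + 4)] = 3*a^2 - 2*a - 26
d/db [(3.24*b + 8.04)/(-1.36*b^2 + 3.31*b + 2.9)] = (4.4064*b^2 + 21.8688*b - 17.2164)/(1.8496*b^4 - 9.0032*b^3 + 3.0681*b^2 + 19.198*b + 8.41)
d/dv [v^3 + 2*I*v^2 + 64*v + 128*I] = 3*v^2 + 4*I*v + 64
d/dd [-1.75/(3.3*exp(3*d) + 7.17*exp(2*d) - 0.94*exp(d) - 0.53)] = (17.325*exp(2*d) + 25.095*exp(d) - 1.645)*exp(d)/(3.3*exp(3*d) + 7.17*exp(2*d) - 0.94*exp(d) - 0.53)^2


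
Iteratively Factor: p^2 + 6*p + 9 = (p + 3)*(p + 3)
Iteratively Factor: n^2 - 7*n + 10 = (n - 2)*(n - 5)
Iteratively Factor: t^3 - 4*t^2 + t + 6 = (t - 2)*(t^2 - 2*t - 3) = (t - 3)*(t - 2)*(t + 1)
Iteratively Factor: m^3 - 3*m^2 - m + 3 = (m - 3)*(m^2 - 1) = (m - 3)*(m - 1)*(m + 1)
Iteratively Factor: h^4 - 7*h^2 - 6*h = (h)*(h^3 - 7*h - 6) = h*(h - 3)*(h^2 + 3*h + 2) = h*(h - 3)*(h + 2)*(h + 1)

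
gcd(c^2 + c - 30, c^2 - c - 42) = c + 6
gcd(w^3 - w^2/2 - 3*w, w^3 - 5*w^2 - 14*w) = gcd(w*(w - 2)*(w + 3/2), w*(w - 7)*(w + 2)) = w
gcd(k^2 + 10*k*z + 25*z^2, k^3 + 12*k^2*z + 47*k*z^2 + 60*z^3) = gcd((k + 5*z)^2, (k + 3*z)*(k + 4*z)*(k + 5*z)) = k + 5*z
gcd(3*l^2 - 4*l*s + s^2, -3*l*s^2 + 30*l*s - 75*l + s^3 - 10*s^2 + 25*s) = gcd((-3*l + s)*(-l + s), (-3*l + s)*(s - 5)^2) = -3*l + s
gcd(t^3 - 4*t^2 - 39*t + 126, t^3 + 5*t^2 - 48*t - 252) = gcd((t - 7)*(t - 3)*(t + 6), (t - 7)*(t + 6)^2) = t^2 - t - 42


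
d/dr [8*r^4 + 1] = 32*r^3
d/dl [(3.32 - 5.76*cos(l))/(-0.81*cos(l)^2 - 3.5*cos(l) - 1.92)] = (4.6656*cos(l)^2 - 5.3784*cos(l) - 22.6792)*sin(l)/(0.6561*cos(l)^4 + 5.67*cos(l)^3 + 15.3604*cos(l)^2 + 13.44*cos(l) + 3.6864)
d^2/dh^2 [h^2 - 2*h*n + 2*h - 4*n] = 2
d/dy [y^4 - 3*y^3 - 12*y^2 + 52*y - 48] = 4*y^3 - 9*y^2 - 24*y + 52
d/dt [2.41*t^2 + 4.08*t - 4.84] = 4.82*t + 4.08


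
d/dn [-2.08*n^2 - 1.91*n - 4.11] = -4.16*n - 1.91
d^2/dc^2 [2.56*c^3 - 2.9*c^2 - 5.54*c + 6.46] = 15.36*c - 5.8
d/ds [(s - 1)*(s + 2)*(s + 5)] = 3*s^2 + 12*s + 3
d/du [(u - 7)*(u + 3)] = 2*u - 4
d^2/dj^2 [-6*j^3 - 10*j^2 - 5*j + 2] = -36*j - 20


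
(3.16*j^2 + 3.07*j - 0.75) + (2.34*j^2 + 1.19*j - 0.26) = 5.5*j^2 + 4.26*j - 1.01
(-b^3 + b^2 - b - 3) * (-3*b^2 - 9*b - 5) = 3*b^5 + 6*b^4 - b^3 + 13*b^2 + 32*b + 15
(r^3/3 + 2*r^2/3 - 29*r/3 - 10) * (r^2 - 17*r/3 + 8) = r^5/3 - 11*r^4/9 - 97*r^3/9 + 451*r^2/9 - 62*r/3 - 80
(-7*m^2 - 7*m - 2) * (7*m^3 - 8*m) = -49*m^5 - 49*m^4 + 42*m^3 + 56*m^2 + 16*m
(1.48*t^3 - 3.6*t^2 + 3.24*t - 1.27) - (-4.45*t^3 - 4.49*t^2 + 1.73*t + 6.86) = 5.93*t^3 + 0.89*t^2 + 1.51*t - 8.13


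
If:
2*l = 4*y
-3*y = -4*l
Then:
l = 0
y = 0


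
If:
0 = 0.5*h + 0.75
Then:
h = -1.50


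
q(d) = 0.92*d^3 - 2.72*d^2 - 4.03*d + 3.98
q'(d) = 2.76*d^2 - 5.44*d - 4.03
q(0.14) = 3.37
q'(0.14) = -4.74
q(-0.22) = 4.73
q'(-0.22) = -2.70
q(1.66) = -6.00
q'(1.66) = -5.45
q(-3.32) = -46.29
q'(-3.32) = 44.45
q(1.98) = -7.52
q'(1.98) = -3.98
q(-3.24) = -42.81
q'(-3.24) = 42.57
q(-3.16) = -39.48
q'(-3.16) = 40.72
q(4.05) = 4.16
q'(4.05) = 19.21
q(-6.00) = -268.48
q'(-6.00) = 127.97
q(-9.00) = -850.75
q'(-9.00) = 268.49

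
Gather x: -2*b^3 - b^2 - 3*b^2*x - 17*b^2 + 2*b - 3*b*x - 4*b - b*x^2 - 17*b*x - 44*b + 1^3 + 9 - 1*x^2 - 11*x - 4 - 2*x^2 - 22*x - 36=-2*b^3 - 18*b^2 - 46*b + x^2*(-b - 3) + x*(-3*b^2 - 20*b - 33) - 30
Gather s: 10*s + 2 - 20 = 10*s - 18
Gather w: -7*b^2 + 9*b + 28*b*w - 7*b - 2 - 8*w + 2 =-7*b^2 + 2*b + w*(28*b - 8)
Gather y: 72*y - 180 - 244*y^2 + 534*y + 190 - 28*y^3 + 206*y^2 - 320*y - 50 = -28*y^3 - 38*y^2 + 286*y - 40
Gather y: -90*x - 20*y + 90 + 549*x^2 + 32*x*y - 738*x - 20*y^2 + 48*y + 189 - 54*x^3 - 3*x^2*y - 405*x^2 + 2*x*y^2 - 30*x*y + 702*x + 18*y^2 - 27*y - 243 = -54*x^3 + 144*x^2 - 126*x + y^2*(2*x - 2) + y*(-3*x^2 + 2*x + 1) + 36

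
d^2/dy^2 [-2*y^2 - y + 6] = -4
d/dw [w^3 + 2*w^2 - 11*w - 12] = 3*w^2 + 4*w - 11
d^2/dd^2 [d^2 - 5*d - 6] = 2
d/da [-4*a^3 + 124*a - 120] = 124 - 12*a^2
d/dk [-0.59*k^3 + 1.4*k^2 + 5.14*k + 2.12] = -1.77*k^2 + 2.8*k + 5.14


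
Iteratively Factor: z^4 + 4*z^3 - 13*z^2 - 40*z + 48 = (z + 4)*(z^3 - 13*z + 12) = (z - 3)*(z + 4)*(z^2 + 3*z - 4) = (z - 3)*(z - 1)*(z + 4)*(z + 4)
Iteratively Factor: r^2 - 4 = (r + 2)*(r - 2)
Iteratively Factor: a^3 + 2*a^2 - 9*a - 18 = (a + 3)*(a^2 - a - 6) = (a - 3)*(a + 3)*(a + 2)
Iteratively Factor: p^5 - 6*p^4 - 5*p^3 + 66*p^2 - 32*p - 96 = (p - 4)*(p^4 - 2*p^3 - 13*p^2 + 14*p + 24) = (p - 4)^2*(p^3 + 2*p^2 - 5*p - 6) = (p - 4)^2*(p - 2)*(p^2 + 4*p + 3) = (p - 4)^2*(p - 2)*(p + 1)*(p + 3)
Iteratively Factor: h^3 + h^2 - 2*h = (h + 2)*(h^2 - h) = (h - 1)*(h + 2)*(h)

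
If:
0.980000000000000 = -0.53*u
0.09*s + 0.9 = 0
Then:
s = -10.00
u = -1.85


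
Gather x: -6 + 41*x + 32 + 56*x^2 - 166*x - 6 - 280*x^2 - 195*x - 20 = -224*x^2 - 320*x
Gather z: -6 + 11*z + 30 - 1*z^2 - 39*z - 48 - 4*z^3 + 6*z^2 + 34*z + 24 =-4*z^3 + 5*z^2 + 6*z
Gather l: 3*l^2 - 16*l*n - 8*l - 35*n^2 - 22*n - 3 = 3*l^2 + l*(-16*n - 8) - 35*n^2 - 22*n - 3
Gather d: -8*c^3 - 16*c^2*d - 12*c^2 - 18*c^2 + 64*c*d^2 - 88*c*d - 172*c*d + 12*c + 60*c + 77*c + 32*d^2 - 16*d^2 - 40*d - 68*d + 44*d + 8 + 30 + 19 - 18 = -8*c^3 - 30*c^2 + 149*c + d^2*(64*c + 16) + d*(-16*c^2 - 260*c - 64) + 39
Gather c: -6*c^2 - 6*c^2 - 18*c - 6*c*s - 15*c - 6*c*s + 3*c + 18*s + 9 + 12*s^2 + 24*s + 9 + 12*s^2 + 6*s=-12*c^2 + c*(-12*s - 30) + 24*s^2 + 48*s + 18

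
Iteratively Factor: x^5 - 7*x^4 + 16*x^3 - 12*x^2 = (x - 3)*(x^4 - 4*x^3 + 4*x^2) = (x - 3)*(x - 2)*(x^3 - 2*x^2) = x*(x - 3)*(x - 2)*(x^2 - 2*x) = x*(x - 3)*(x - 2)^2*(x)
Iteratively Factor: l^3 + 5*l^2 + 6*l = (l + 3)*(l^2 + 2*l) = l*(l + 3)*(l + 2)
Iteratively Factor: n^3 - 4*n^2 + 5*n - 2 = (n - 2)*(n^2 - 2*n + 1) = (n - 2)*(n - 1)*(n - 1)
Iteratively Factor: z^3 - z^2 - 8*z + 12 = (z - 2)*(z^2 + z - 6) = (z - 2)*(z + 3)*(z - 2)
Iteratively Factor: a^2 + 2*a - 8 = (a + 4)*(a - 2)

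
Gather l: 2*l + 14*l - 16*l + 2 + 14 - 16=0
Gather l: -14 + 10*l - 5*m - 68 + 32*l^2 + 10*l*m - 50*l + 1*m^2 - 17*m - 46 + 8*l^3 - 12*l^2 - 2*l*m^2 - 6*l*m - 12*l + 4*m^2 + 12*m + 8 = 8*l^3 + 20*l^2 + l*(-2*m^2 + 4*m - 52) + 5*m^2 - 10*m - 120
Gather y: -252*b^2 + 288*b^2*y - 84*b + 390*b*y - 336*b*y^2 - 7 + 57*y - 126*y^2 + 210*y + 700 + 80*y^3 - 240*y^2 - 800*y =-252*b^2 - 84*b + 80*y^3 + y^2*(-336*b - 366) + y*(288*b^2 + 390*b - 533) + 693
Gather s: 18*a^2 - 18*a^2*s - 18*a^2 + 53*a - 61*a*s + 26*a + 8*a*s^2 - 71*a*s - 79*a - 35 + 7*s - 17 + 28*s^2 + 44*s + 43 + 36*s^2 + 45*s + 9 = s^2*(8*a + 64) + s*(-18*a^2 - 132*a + 96)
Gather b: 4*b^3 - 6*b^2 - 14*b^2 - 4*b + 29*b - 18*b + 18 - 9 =4*b^3 - 20*b^2 + 7*b + 9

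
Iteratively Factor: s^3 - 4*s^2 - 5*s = (s + 1)*(s^2 - 5*s) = (s - 5)*(s + 1)*(s)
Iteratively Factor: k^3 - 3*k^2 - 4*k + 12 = (k - 3)*(k^2 - 4) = (k - 3)*(k - 2)*(k + 2)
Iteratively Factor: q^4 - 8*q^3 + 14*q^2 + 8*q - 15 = (q - 1)*(q^3 - 7*q^2 + 7*q + 15) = (q - 1)*(q + 1)*(q^2 - 8*q + 15) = (q - 3)*(q - 1)*(q + 1)*(q - 5)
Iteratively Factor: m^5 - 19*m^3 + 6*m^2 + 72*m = (m + 4)*(m^4 - 4*m^3 - 3*m^2 + 18*m) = m*(m + 4)*(m^3 - 4*m^2 - 3*m + 18) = m*(m - 3)*(m + 4)*(m^2 - m - 6) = m*(m - 3)^2*(m + 4)*(m + 2)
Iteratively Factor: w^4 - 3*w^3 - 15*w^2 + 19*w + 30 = (w + 3)*(w^3 - 6*w^2 + 3*w + 10) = (w + 1)*(w + 3)*(w^2 - 7*w + 10) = (w - 2)*(w + 1)*(w + 3)*(w - 5)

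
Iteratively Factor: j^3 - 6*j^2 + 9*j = (j - 3)*(j^2 - 3*j) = j*(j - 3)*(j - 3)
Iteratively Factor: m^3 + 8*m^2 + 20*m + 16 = (m + 2)*(m^2 + 6*m + 8) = (m + 2)*(m + 4)*(m + 2)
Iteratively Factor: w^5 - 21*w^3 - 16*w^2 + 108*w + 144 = (w + 3)*(w^4 - 3*w^3 - 12*w^2 + 20*w + 48) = (w - 3)*(w + 3)*(w^3 - 12*w - 16) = (w - 3)*(w + 2)*(w + 3)*(w^2 - 2*w - 8) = (w - 3)*(w + 2)^2*(w + 3)*(w - 4)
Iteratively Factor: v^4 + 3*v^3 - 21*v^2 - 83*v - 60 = (v + 4)*(v^3 - v^2 - 17*v - 15) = (v + 3)*(v + 4)*(v^2 - 4*v - 5) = (v + 1)*(v + 3)*(v + 4)*(v - 5)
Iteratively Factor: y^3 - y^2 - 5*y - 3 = (y + 1)*(y^2 - 2*y - 3) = (y - 3)*(y + 1)*(y + 1)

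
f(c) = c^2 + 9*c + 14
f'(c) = 2*c + 9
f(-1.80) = 1.04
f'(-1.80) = 5.40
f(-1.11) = 5.24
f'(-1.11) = 6.78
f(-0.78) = 7.59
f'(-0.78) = 7.44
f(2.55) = 43.45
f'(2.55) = 14.10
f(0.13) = 15.19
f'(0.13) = 9.26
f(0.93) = 23.23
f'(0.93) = 10.86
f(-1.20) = 4.64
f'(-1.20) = 6.60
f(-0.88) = 6.85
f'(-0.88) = 7.24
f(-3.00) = -4.00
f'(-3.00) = 3.00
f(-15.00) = 104.00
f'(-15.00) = -21.00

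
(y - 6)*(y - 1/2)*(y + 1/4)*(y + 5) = y^4 - 5*y^3/4 - 239*y^2/8 + 61*y/8 + 15/4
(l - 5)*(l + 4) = l^2 - l - 20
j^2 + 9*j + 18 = (j + 3)*(j + 6)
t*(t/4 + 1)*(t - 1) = t^3/4 + 3*t^2/4 - t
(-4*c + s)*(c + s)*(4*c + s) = -16*c^3 - 16*c^2*s + c*s^2 + s^3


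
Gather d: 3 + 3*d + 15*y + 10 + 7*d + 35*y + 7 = 10*d + 50*y + 20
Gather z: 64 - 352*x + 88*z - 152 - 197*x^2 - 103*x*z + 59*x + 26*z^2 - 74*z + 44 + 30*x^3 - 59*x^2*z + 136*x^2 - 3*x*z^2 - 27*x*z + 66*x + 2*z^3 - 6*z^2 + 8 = 30*x^3 - 61*x^2 - 227*x + 2*z^3 + z^2*(20 - 3*x) + z*(-59*x^2 - 130*x + 14) - 36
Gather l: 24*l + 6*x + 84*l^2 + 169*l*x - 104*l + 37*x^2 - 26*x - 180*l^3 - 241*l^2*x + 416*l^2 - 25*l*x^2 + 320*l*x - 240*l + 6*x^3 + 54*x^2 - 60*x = -180*l^3 + l^2*(500 - 241*x) + l*(-25*x^2 + 489*x - 320) + 6*x^3 + 91*x^2 - 80*x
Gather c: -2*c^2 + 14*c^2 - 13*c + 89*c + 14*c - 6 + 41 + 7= 12*c^2 + 90*c + 42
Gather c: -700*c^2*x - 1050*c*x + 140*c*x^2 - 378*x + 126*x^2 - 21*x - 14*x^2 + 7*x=-700*c^2*x + c*(140*x^2 - 1050*x) + 112*x^2 - 392*x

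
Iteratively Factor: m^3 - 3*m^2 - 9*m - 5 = (m + 1)*(m^2 - 4*m - 5) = (m - 5)*(m + 1)*(m + 1)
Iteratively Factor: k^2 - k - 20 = (k + 4)*(k - 5)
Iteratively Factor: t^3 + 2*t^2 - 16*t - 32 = (t - 4)*(t^2 + 6*t + 8) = (t - 4)*(t + 2)*(t + 4)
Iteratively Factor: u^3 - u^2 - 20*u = (u)*(u^2 - u - 20) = u*(u - 5)*(u + 4)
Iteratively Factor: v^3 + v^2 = (v)*(v^2 + v) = v*(v + 1)*(v)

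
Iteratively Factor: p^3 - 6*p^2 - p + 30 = (p - 3)*(p^2 - 3*p - 10) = (p - 3)*(p + 2)*(p - 5)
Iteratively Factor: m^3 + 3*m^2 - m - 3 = (m + 3)*(m^2 - 1) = (m + 1)*(m + 3)*(m - 1)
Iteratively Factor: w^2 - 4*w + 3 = (w - 3)*(w - 1)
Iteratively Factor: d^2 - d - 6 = (d + 2)*(d - 3)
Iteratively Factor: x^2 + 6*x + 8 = (x + 2)*(x + 4)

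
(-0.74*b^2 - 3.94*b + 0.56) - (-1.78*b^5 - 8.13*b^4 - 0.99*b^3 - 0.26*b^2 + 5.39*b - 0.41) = 1.78*b^5 + 8.13*b^4 + 0.99*b^3 - 0.48*b^2 - 9.33*b + 0.97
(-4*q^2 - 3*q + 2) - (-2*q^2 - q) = -2*q^2 - 2*q + 2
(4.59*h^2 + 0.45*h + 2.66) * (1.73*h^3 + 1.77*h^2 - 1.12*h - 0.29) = 7.9407*h^5 + 8.9028*h^4 + 0.257499999999999*h^3 + 2.8731*h^2 - 3.1097*h - 0.7714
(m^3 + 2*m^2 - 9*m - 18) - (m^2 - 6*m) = m^3 + m^2 - 3*m - 18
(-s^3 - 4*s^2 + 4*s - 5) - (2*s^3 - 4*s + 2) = -3*s^3 - 4*s^2 + 8*s - 7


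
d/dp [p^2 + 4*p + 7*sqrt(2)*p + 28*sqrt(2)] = 2*p + 4 + 7*sqrt(2)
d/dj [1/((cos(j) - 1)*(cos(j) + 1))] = 2*cos(j)/sin(j)^3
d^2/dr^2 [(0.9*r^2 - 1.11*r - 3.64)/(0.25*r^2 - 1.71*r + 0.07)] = (0.63075*r^3 - 1.4595*r^2 + 9.45315*r - 21.416962)/(0.015625*r^6 - 0.320625*r^5 + 2.2062*r^4 - 5.179761*r^3 + 0.617736*r^2 - 0.025137*r + 0.000343)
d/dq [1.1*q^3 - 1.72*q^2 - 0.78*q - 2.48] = 3.3*q^2 - 3.44*q - 0.78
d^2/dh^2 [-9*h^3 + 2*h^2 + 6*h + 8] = 4 - 54*h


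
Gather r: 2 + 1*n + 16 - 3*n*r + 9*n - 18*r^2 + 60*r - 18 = 10*n - 18*r^2 + r*(60 - 3*n)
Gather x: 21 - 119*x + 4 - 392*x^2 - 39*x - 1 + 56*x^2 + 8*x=-336*x^2 - 150*x + 24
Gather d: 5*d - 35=5*d - 35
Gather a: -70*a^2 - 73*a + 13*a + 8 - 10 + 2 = -70*a^2 - 60*a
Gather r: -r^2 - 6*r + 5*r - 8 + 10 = -r^2 - r + 2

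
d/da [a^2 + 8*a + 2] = 2*a + 8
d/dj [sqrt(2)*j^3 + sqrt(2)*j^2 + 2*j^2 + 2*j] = 3*sqrt(2)*j^2 + 2*sqrt(2)*j + 4*j + 2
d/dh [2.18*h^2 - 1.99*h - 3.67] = 4.36*h - 1.99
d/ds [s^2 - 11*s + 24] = 2*s - 11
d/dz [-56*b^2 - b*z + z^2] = -b + 2*z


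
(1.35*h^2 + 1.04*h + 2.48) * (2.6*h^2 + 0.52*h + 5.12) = 3.51*h^4 + 3.406*h^3 + 13.9008*h^2 + 6.6144*h + 12.6976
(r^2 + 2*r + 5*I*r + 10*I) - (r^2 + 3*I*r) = 2*r + 2*I*r + 10*I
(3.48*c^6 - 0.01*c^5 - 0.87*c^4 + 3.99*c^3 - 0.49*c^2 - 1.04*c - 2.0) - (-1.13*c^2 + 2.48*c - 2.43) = 3.48*c^6 - 0.01*c^5 - 0.87*c^4 + 3.99*c^3 + 0.64*c^2 - 3.52*c + 0.43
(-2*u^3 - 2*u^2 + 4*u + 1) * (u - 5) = -2*u^4 + 8*u^3 + 14*u^2 - 19*u - 5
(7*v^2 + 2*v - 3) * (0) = 0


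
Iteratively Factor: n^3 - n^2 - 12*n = (n)*(n^2 - n - 12) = n*(n - 4)*(n + 3)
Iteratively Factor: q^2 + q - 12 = (q + 4)*(q - 3)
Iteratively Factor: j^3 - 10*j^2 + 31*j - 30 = (j - 5)*(j^2 - 5*j + 6) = (j - 5)*(j - 2)*(j - 3)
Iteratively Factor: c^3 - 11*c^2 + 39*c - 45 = (c - 5)*(c^2 - 6*c + 9) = (c - 5)*(c - 3)*(c - 3)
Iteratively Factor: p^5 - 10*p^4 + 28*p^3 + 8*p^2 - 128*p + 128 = (p - 4)*(p^4 - 6*p^3 + 4*p^2 + 24*p - 32) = (p - 4)^2*(p^3 - 2*p^2 - 4*p + 8) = (p - 4)^2*(p - 2)*(p^2 - 4) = (p - 4)^2*(p - 2)^2*(p + 2)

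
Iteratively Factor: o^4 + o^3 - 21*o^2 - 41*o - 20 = (o + 1)*(o^3 - 21*o - 20) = (o + 1)^2*(o^2 - o - 20) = (o - 5)*(o + 1)^2*(o + 4)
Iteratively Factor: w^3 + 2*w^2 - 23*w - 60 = (w + 4)*(w^2 - 2*w - 15) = (w + 3)*(w + 4)*(w - 5)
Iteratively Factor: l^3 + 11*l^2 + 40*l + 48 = (l + 3)*(l^2 + 8*l + 16) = (l + 3)*(l + 4)*(l + 4)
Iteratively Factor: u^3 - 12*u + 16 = (u - 2)*(u^2 + 2*u - 8) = (u - 2)*(u + 4)*(u - 2)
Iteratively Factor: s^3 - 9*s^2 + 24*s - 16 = (s - 1)*(s^2 - 8*s + 16) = (s - 4)*(s - 1)*(s - 4)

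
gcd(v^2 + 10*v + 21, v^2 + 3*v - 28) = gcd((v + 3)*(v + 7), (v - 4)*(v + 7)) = v + 7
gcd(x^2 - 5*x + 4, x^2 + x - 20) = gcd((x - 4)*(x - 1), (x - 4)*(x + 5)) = x - 4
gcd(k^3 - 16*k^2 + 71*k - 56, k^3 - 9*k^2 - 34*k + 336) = k^2 - 15*k + 56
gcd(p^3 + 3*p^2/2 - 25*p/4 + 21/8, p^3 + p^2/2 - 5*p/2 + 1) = p - 1/2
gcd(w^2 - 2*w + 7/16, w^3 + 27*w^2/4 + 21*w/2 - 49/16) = w - 1/4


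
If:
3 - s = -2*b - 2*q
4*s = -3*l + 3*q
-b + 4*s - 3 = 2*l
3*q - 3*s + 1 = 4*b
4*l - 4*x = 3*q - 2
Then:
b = -119/229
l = -242/229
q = -214/229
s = 21/229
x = 33/229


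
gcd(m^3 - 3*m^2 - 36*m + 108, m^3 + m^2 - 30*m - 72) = m - 6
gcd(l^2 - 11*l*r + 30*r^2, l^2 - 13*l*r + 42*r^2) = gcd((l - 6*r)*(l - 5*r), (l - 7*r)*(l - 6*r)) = -l + 6*r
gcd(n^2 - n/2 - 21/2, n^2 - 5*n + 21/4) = n - 7/2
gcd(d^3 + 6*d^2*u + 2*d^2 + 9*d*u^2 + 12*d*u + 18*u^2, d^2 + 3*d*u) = d + 3*u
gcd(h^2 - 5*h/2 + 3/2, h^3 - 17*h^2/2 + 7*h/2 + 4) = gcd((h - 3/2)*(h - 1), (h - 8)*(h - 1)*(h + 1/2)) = h - 1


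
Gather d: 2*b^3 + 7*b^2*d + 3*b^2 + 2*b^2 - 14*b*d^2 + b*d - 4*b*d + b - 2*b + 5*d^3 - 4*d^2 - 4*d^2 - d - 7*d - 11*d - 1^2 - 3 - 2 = 2*b^3 + 5*b^2 - b + 5*d^3 + d^2*(-14*b - 8) + d*(7*b^2 - 3*b - 19) - 6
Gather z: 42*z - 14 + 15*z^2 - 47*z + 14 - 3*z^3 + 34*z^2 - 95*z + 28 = -3*z^3 + 49*z^2 - 100*z + 28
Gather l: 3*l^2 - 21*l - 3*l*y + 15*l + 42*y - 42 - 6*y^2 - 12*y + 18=3*l^2 + l*(-3*y - 6) - 6*y^2 + 30*y - 24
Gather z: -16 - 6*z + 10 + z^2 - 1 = z^2 - 6*z - 7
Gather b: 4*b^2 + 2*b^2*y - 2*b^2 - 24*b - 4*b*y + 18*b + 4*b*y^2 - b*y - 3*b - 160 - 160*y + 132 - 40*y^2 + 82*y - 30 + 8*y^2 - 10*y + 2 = b^2*(2*y + 2) + b*(4*y^2 - 5*y - 9) - 32*y^2 - 88*y - 56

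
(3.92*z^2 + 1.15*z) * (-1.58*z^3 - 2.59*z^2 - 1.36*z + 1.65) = -6.1936*z^5 - 11.9698*z^4 - 8.3097*z^3 + 4.904*z^2 + 1.8975*z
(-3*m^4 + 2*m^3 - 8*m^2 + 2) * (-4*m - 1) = 12*m^5 - 5*m^4 + 30*m^3 + 8*m^2 - 8*m - 2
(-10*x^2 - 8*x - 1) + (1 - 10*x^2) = -20*x^2 - 8*x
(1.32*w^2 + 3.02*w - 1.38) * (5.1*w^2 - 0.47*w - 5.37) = 6.732*w^4 + 14.7816*w^3 - 15.5458*w^2 - 15.5688*w + 7.4106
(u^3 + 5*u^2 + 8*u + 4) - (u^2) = u^3 + 4*u^2 + 8*u + 4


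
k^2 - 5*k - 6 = (k - 6)*(k + 1)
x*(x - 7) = x^2 - 7*x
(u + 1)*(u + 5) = u^2 + 6*u + 5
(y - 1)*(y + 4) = y^2 + 3*y - 4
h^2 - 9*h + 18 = (h - 6)*(h - 3)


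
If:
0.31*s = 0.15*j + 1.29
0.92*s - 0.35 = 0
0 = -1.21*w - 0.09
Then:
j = -7.81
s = 0.38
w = -0.07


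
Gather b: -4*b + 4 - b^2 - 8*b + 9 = -b^2 - 12*b + 13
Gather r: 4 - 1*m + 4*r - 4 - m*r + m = r*(4 - m)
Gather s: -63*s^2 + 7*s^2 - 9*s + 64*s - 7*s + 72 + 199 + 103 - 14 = -56*s^2 + 48*s + 360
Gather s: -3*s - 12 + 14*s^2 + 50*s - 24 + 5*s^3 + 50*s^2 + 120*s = 5*s^3 + 64*s^2 + 167*s - 36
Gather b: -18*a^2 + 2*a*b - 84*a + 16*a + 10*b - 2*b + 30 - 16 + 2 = -18*a^2 - 68*a + b*(2*a + 8) + 16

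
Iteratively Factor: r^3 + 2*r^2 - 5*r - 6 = (r + 1)*(r^2 + r - 6) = (r - 2)*(r + 1)*(r + 3)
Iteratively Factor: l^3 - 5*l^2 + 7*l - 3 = (l - 1)*(l^2 - 4*l + 3) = (l - 3)*(l - 1)*(l - 1)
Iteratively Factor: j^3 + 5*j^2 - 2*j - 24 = (j - 2)*(j^2 + 7*j + 12) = (j - 2)*(j + 4)*(j + 3)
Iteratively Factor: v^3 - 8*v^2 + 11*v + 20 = (v - 4)*(v^2 - 4*v - 5) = (v - 5)*(v - 4)*(v + 1)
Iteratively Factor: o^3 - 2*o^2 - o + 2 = (o + 1)*(o^2 - 3*o + 2) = (o - 2)*(o + 1)*(o - 1)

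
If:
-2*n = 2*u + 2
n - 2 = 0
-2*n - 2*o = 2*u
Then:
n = 2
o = 1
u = -3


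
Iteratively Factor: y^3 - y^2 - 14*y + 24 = (y + 4)*(y^2 - 5*y + 6) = (y - 2)*(y + 4)*(y - 3)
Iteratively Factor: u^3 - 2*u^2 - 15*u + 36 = (u - 3)*(u^2 + u - 12) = (u - 3)^2*(u + 4)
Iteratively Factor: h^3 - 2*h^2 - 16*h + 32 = (h - 2)*(h^2 - 16) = (h - 4)*(h - 2)*(h + 4)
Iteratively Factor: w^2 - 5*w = (w - 5)*(w)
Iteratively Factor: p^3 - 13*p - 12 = (p - 4)*(p^2 + 4*p + 3) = (p - 4)*(p + 3)*(p + 1)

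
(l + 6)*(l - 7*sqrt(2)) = l^2 - 7*sqrt(2)*l + 6*l - 42*sqrt(2)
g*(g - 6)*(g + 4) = g^3 - 2*g^2 - 24*g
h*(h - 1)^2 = h^3 - 2*h^2 + h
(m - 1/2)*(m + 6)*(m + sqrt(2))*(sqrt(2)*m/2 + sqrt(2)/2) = sqrt(2)*m^4/2 + m^3 + 13*sqrt(2)*m^3/4 + 5*sqrt(2)*m^2/4 + 13*m^2/2 - 3*sqrt(2)*m/2 + 5*m/2 - 3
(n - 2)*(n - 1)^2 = n^3 - 4*n^2 + 5*n - 2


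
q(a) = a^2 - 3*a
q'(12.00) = 21.00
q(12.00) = 108.00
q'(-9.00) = -21.00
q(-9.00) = 108.00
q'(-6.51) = -16.02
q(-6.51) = 61.91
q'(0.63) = -1.74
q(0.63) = -1.49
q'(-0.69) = -4.38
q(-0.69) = 2.55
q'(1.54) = 0.08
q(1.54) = -2.25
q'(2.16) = 1.32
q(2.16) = -1.81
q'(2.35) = 1.70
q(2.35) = -1.53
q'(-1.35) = -5.70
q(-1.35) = 5.87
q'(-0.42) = -3.84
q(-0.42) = 1.44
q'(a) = 2*a - 3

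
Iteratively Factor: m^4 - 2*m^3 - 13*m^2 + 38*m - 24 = (m + 4)*(m^3 - 6*m^2 + 11*m - 6) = (m - 2)*(m + 4)*(m^2 - 4*m + 3) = (m - 3)*(m - 2)*(m + 4)*(m - 1)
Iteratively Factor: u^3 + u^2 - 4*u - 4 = (u + 2)*(u^2 - u - 2) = (u + 1)*(u + 2)*(u - 2)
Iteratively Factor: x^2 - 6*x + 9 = (x - 3)*(x - 3)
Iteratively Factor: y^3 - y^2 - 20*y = (y - 5)*(y^2 + 4*y) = y*(y - 5)*(y + 4)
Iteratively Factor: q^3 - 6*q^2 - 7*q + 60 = (q - 5)*(q^2 - q - 12) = (q - 5)*(q + 3)*(q - 4)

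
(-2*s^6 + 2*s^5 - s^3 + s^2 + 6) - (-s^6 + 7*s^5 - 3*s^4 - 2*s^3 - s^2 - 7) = -s^6 - 5*s^5 + 3*s^4 + s^3 + 2*s^2 + 13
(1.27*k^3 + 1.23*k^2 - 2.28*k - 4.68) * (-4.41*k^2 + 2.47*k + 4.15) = -5.6007*k^5 - 2.2874*k^4 + 18.3634*k^3 + 20.1117*k^2 - 21.0216*k - 19.422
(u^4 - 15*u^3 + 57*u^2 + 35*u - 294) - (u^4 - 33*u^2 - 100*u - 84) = -15*u^3 + 90*u^2 + 135*u - 210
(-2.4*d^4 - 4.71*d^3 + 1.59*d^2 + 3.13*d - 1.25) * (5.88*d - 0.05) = -14.112*d^5 - 27.5748*d^4 + 9.5847*d^3 + 18.3249*d^2 - 7.5065*d + 0.0625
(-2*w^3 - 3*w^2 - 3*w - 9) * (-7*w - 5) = 14*w^4 + 31*w^3 + 36*w^2 + 78*w + 45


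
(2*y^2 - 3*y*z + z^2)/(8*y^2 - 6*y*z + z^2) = (y - z)/(4*y - z)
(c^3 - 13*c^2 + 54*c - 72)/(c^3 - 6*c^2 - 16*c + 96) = (c - 3)/(c + 4)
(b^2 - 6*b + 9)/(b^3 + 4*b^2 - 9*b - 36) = (b - 3)/(b^2 + 7*b + 12)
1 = 1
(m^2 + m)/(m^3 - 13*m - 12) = m/(m^2 - m - 12)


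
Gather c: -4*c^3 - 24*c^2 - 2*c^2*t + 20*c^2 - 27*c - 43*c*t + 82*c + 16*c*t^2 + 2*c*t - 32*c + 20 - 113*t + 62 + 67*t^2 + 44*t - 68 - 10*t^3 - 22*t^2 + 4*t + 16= -4*c^3 + c^2*(-2*t - 4) + c*(16*t^2 - 41*t + 23) - 10*t^3 + 45*t^2 - 65*t + 30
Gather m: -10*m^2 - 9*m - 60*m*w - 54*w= -10*m^2 + m*(-60*w - 9) - 54*w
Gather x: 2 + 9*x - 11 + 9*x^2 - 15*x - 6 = 9*x^2 - 6*x - 15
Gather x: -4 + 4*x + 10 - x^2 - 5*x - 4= -x^2 - x + 2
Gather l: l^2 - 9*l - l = l^2 - 10*l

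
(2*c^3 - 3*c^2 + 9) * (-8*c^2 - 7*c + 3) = -16*c^5 + 10*c^4 + 27*c^3 - 81*c^2 - 63*c + 27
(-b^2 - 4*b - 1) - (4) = -b^2 - 4*b - 5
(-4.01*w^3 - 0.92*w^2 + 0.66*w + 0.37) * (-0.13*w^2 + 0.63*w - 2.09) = 0.5213*w^5 - 2.4067*w^4 + 7.7155*w^3 + 2.2905*w^2 - 1.1463*w - 0.7733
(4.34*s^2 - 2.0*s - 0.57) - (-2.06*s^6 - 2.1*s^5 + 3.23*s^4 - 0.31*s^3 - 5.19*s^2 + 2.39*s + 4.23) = 2.06*s^6 + 2.1*s^5 - 3.23*s^4 + 0.31*s^3 + 9.53*s^2 - 4.39*s - 4.8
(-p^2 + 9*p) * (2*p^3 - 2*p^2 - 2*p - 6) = -2*p^5 + 20*p^4 - 16*p^3 - 12*p^2 - 54*p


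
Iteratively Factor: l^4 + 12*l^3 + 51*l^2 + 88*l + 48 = (l + 3)*(l^3 + 9*l^2 + 24*l + 16) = (l + 3)*(l + 4)*(l^2 + 5*l + 4) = (l + 1)*(l + 3)*(l + 4)*(l + 4)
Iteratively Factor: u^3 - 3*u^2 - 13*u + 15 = (u - 1)*(u^2 - 2*u - 15) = (u - 5)*(u - 1)*(u + 3)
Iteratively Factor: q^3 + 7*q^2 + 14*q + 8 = (q + 4)*(q^2 + 3*q + 2) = (q + 2)*(q + 4)*(q + 1)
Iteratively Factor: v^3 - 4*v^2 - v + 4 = (v + 1)*(v^2 - 5*v + 4) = (v - 4)*(v + 1)*(v - 1)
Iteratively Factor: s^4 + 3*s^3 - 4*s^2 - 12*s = (s - 2)*(s^3 + 5*s^2 + 6*s) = s*(s - 2)*(s^2 + 5*s + 6) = s*(s - 2)*(s + 3)*(s + 2)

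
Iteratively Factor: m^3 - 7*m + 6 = (m - 1)*(m^2 + m - 6) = (m - 1)*(m + 3)*(m - 2)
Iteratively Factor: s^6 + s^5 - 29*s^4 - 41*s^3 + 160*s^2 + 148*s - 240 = (s + 4)*(s^5 - 3*s^4 - 17*s^3 + 27*s^2 + 52*s - 60) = (s - 2)*(s + 4)*(s^4 - s^3 - 19*s^2 - 11*s + 30) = (s - 5)*(s - 2)*(s + 4)*(s^3 + 4*s^2 + s - 6) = (s - 5)*(s - 2)*(s + 2)*(s + 4)*(s^2 + 2*s - 3) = (s - 5)*(s - 2)*(s + 2)*(s + 3)*(s + 4)*(s - 1)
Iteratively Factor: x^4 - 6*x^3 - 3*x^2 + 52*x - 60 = (x - 5)*(x^3 - x^2 - 8*x + 12) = (x - 5)*(x - 2)*(x^2 + x - 6) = (x - 5)*(x - 2)*(x + 3)*(x - 2)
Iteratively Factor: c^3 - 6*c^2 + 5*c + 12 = (c - 4)*(c^2 - 2*c - 3) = (c - 4)*(c + 1)*(c - 3)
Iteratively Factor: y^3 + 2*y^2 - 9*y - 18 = (y - 3)*(y^2 + 5*y + 6) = (y - 3)*(y + 2)*(y + 3)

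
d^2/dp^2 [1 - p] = 0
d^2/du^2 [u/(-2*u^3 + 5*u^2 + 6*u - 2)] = 2*(-4*u*(-3*u^2 + 5*u + 3)^2 + (6*u^2 + u*(6*u - 5) - 10*u - 6)*(2*u^3 - 5*u^2 - 6*u + 2))/(2*u^3 - 5*u^2 - 6*u + 2)^3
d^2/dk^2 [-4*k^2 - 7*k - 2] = -8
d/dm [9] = 0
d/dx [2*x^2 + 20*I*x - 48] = 4*x + 20*I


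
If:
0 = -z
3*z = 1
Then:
No Solution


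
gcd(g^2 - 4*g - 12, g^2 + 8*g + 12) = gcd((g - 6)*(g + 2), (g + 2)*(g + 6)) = g + 2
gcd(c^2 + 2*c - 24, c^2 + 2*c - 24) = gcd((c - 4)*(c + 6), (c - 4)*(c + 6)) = c^2 + 2*c - 24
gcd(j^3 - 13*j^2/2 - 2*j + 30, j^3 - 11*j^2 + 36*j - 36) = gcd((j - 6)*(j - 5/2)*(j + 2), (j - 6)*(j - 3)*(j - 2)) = j - 6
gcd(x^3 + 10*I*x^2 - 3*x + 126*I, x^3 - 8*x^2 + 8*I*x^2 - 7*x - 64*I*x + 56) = x + 7*I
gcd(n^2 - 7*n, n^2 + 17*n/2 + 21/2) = 1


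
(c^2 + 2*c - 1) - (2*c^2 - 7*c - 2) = -c^2 + 9*c + 1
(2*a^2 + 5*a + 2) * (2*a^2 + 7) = 4*a^4 + 10*a^3 + 18*a^2 + 35*a + 14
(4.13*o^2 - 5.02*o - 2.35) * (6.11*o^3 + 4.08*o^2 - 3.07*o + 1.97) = 25.2343*o^5 - 13.8218*o^4 - 47.5192*o^3 + 13.9595*o^2 - 2.6749*o - 4.6295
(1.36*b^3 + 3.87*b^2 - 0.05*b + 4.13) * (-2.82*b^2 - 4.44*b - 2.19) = -3.8352*b^5 - 16.9518*b^4 - 20.0202*b^3 - 19.8999*b^2 - 18.2277*b - 9.0447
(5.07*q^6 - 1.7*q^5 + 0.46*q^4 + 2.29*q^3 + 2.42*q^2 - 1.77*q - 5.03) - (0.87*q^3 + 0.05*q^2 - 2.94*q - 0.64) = 5.07*q^6 - 1.7*q^5 + 0.46*q^4 + 1.42*q^3 + 2.37*q^2 + 1.17*q - 4.39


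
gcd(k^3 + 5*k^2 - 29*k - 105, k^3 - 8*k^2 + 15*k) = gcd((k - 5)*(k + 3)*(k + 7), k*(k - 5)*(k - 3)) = k - 5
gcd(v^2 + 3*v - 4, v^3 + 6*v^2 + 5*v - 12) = v^2 + 3*v - 4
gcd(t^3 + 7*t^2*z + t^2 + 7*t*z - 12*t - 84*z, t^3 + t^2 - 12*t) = t^2 + t - 12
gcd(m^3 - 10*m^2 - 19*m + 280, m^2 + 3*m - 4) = 1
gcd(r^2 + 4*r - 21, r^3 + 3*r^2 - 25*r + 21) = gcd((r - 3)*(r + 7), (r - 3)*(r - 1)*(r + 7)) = r^2 + 4*r - 21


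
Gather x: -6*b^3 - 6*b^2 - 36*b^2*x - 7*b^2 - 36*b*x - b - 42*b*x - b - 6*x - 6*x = -6*b^3 - 13*b^2 - 2*b + x*(-36*b^2 - 78*b - 12)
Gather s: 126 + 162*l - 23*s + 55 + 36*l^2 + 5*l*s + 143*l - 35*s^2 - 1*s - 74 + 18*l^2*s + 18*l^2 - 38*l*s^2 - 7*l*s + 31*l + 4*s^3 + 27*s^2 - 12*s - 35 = 54*l^2 + 336*l + 4*s^3 + s^2*(-38*l - 8) + s*(18*l^2 - 2*l - 36) + 72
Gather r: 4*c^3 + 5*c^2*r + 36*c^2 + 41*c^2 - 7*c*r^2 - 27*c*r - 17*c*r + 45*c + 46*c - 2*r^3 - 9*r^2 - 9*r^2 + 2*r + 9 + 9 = 4*c^3 + 77*c^2 + 91*c - 2*r^3 + r^2*(-7*c - 18) + r*(5*c^2 - 44*c + 2) + 18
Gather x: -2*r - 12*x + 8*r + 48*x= 6*r + 36*x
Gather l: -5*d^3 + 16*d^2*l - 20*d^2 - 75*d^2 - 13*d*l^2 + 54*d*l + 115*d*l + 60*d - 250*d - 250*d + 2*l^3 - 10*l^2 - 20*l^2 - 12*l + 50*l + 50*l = -5*d^3 - 95*d^2 - 440*d + 2*l^3 + l^2*(-13*d - 30) + l*(16*d^2 + 169*d + 88)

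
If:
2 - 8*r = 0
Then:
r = 1/4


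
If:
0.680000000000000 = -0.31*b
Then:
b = -2.19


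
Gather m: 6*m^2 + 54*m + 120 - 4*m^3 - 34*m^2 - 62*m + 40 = -4*m^3 - 28*m^2 - 8*m + 160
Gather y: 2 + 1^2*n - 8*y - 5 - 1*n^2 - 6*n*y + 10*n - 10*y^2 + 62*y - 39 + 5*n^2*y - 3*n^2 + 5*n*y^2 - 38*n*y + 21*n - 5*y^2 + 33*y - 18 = -4*n^2 + 32*n + y^2*(5*n - 15) + y*(5*n^2 - 44*n + 87) - 60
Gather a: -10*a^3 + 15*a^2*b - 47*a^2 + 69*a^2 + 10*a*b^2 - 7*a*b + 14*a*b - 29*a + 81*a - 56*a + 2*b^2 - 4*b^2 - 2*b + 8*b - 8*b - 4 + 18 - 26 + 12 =-10*a^3 + a^2*(15*b + 22) + a*(10*b^2 + 7*b - 4) - 2*b^2 - 2*b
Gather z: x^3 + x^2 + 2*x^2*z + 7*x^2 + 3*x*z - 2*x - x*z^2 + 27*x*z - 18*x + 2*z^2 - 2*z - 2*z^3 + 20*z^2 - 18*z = x^3 + 8*x^2 - 20*x - 2*z^3 + z^2*(22 - x) + z*(2*x^2 + 30*x - 20)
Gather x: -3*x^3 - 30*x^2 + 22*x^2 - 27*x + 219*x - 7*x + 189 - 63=-3*x^3 - 8*x^2 + 185*x + 126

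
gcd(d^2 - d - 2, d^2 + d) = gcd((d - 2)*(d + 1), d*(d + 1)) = d + 1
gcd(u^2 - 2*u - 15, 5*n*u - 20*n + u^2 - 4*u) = 1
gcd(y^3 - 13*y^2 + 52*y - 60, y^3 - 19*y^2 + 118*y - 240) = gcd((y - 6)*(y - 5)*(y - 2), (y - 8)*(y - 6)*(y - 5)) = y^2 - 11*y + 30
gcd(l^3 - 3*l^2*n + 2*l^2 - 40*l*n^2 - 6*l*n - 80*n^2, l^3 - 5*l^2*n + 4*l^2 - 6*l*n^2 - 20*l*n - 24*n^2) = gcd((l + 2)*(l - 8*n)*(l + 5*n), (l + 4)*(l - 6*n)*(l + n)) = 1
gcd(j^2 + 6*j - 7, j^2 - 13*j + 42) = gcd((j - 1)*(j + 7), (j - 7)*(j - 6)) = 1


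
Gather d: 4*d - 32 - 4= 4*d - 36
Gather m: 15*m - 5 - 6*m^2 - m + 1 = -6*m^2 + 14*m - 4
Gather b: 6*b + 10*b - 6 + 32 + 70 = 16*b + 96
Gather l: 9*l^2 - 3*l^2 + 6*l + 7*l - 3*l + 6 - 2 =6*l^2 + 10*l + 4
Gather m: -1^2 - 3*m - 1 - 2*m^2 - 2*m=-2*m^2 - 5*m - 2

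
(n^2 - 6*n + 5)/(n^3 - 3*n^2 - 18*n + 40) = (n - 1)/(n^2 + 2*n - 8)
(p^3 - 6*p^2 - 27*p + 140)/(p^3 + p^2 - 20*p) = (p - 7)/p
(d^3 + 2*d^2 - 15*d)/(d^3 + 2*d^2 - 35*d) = (d^2 + 2*d - 15)/(d^2 + 2*d - 35)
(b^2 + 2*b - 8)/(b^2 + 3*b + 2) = (b^2 + 2*b - 8)/(b^2 + 3*b + 2)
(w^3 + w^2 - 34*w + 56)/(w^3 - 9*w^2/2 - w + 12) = 2*(w + 7)/(2*w + 3)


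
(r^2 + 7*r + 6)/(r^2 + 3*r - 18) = (r + 1)/(r - 3)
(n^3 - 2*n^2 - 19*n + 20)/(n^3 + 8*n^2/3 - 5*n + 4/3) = 3*(n - 5)/(3*n - 1)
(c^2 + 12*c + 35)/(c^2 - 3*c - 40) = (c + 7)/(c - 8)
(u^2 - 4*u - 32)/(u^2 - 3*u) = (u^2 - 4*u - 32)/(u*(u - 3))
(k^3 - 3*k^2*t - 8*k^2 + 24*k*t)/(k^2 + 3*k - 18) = k*(k^2 - 3*k*t - 8*k + 24*t)/(k^2 + 3*k - 18)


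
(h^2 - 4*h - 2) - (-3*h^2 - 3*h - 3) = 4*h^2 - h + 1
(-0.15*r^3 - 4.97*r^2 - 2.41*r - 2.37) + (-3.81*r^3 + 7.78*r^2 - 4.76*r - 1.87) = -3.96*r^3 + 2.81*r^2 - 7.17*r - 4.24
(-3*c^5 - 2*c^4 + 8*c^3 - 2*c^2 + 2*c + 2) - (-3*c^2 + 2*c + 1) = -3*c^5 - 2*c^4 + 8*c^3 + c^2 + 1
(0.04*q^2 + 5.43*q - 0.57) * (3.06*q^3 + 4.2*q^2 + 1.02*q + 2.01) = 0.1224*q^5 + 16.7838*q^4 + 21.1026*q^3 + 3.225*q^2 + 10.3329*q - 1.1457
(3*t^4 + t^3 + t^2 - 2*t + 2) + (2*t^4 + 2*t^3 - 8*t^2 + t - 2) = 5*t^4 + 3*t^3 - 7*t^2 - t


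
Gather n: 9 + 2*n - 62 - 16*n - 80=-14*n - 133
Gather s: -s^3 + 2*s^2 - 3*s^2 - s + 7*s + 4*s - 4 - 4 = -s^3 - s^2 + 10*s - 8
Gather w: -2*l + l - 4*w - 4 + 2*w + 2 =-l - 2*w - 2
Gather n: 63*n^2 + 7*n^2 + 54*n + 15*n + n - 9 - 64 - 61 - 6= 70*n^2 + 70*n - 140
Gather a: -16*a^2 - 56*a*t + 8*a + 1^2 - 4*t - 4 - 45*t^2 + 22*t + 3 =-16*a^2 + a*(8 - 56*t) - 45*t^2 + 18*t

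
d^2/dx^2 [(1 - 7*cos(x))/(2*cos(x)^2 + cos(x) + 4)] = (252*sin(x)^4*cos(x) - 30*sin(x)^4 + 33*sin(x)^2 + 303*cos(x)/2 - 87*cos(3*x)/2 - 14*cos(5*x) + 39)/(-2*sin(x)^2 + cos(x) + 6)^3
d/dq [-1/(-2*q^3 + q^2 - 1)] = 2*q*(1 - 3*q)/(2*q^3 - q^2 + 1)^2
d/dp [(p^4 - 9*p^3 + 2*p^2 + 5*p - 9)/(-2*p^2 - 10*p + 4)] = (-2*p^5 - 6*p^4 + 98*p^3 - 59*p^2 - 10*p - 35)/(2*(p^4 + 10*p^3 + 21*p^2 - 20*p + 4))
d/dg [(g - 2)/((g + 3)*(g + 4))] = (-g^2 + 4*g + 26)/(g^4 + 14*g^3 + 73*g^2 + 168*g + 144)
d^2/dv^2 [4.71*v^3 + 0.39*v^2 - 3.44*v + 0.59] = 28.26*v + 0.78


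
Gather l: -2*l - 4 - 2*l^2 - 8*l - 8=-2*l^2 - 10*l - 12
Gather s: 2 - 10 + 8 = 0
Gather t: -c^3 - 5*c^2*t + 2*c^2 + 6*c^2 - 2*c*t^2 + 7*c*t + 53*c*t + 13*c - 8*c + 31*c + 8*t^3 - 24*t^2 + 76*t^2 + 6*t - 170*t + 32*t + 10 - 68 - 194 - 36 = -c^3 + 8*c^2 + 36*c + 8*t^3 + t^2*(52 - 2*c) + t*(-5*c^2 + 60*c - 132) - 288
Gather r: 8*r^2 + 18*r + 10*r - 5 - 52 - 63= 8*r^2 + 28*r - 120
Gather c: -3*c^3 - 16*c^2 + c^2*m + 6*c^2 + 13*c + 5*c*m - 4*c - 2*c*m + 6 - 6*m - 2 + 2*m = -3*c^3 + c^2*(m - 10) + c*(3*m + 9) - 4*m + 4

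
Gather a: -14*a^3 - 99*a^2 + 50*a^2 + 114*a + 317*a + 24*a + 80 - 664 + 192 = -14*a^3 - 49*a^2 + 455*a - 392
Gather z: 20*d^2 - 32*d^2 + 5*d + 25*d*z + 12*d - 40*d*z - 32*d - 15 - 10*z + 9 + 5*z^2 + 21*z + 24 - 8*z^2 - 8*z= -12*d^2 - 15*d - 3*z^2 + z*(3 - 15*d) + 18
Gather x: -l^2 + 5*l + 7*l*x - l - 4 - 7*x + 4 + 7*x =-l^2 + 7*l*x + 4*l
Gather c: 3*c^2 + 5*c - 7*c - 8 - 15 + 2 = 3*c^2 - 2*c - 21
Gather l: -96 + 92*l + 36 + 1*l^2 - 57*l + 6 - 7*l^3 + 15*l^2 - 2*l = -7*l^3 + 16*l^2 + 33*l - 54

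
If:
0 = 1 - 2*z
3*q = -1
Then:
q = -1/3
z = 1/2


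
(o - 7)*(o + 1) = o^2 - 6*o - 7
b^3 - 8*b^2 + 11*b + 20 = (b - 5)*(b - 4)*(b + 1)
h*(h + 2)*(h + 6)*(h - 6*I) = h^4 + 8*h^3 - 6*I*h^3 + 12*h^2 - 48*I*h^2 - 72*I*h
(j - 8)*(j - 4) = j^2 - 12*j + 32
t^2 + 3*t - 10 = (t - 2)*(t + 5)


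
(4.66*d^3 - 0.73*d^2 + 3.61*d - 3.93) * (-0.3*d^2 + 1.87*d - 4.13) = -1.398*d^5 + 8.9332*d^4 - 21.6939*d^3 + 10.9446*d^2 - 22.2584*d + 16.2309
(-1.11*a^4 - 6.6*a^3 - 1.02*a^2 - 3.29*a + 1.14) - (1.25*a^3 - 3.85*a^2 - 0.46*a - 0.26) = -1.11*a^4 - 7.85*a^3 + 2.83*a^2 - 2.83*a + 1.4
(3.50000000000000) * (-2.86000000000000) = -10.0100000000000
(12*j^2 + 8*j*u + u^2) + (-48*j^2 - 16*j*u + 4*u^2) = -36*j^2 - 8*j*u + 5*u^2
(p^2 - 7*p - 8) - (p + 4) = p^2 - 8*p - 12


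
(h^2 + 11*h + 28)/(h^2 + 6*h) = (h^2 + 11*h + 28)/(h*(h + 6))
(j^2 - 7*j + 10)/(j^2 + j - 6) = (j - 5)/(j + 3)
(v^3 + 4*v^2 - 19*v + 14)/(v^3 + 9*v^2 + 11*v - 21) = (v - 2)/(v + 3)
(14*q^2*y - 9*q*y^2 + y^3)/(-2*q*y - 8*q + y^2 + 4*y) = y*(-7*q + y)/(y + 4)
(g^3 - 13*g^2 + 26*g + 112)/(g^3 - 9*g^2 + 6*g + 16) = (g^2 - 5*g - 14)/(g^2 - g - 2)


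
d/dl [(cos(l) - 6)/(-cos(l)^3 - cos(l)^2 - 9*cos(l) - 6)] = (21*cos(l) + 17*cos(2*l) - cos(3*l) + 137)*sin(l)/(2*(cos(l)^3 + cos(l)^2 + 9*cos(l) + 6)^2)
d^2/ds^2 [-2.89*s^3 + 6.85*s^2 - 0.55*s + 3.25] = 13.7 - 17.34*s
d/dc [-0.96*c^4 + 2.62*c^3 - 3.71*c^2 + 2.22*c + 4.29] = -3.84*c^3 + 7.86*c^2 - 7.42*c + 2.22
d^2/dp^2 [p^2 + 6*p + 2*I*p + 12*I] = 2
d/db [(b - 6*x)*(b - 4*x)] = 2*b - 10*x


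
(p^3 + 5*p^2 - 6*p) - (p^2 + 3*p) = p^3 + 4*p^2 - 9*p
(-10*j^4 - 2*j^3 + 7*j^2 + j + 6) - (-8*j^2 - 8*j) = -10*j^4 - 2*j^3 + 15*j^2 + 9*j + 6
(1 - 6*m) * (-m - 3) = 6*m^2 + 17*m - 3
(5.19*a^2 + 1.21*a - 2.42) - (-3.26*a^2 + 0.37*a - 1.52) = 8.45*a^2 + 0.84*a - 0.9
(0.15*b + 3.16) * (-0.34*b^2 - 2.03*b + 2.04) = -0.051*b^3 - 1.3789*b^2 - 6.1088*b + 6.4464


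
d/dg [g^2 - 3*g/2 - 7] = 2*g - 3/2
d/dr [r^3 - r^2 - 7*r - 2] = 3*r^2 - 2*r - 7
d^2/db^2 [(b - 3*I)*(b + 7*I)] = 2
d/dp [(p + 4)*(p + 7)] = 2*p + 11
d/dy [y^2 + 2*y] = 2*y + 2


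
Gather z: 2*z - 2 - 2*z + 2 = 0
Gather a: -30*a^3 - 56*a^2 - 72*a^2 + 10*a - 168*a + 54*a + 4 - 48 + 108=-30*a^3 - 128*a^2 - 104*a + 64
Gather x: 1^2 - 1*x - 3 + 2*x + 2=x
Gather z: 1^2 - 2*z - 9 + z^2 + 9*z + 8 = z^2 + 7*z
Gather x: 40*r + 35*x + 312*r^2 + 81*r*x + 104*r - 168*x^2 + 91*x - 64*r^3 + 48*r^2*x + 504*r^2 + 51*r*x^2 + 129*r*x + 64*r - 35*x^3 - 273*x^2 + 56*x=-64*r^3 + 816*r^2 + 208*r - 35*x^3 + x^2*(51*r - 441) + x*(48*r^2 + 210*r + 182)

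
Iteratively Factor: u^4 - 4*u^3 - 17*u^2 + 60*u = (u - 5)*(u^3 + u^2 - 12*u) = u*(u - 5)*(u^2 + u - 12) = u*(u - 5)*(u + 4)*(u - 3)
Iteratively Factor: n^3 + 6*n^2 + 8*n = (n + 4)*(n^2 + 2*n) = n*(n + 4)*(n + 2)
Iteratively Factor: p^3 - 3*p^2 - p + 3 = (p - 3)*(p^2 - 1) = (p - 3)*(p - 1)*(p + 1)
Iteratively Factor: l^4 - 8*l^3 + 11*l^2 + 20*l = (l + 1)*(l^3 - 9*l^2 + 20*l) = (l - 4)*(l + 1)*(l^2 - 5*l) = l*(l - 4)*(l + 1)*(l - 5)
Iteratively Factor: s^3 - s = (s - 1)*(s^2 + s) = s*(s - 1)*(s + 1)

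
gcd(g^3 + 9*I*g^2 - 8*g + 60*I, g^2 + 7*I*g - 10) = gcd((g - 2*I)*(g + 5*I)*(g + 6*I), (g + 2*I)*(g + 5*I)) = g + 5*I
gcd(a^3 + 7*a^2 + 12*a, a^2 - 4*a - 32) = a + 4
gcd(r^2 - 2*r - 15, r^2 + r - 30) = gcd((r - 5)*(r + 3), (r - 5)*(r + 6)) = r - 5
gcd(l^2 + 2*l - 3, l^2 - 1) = l - 1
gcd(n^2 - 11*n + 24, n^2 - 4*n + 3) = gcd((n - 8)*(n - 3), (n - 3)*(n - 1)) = n - 3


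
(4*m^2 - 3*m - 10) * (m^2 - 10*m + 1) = 4*m^4 - 43*m^3 + 24*m^2 + 97*m - 10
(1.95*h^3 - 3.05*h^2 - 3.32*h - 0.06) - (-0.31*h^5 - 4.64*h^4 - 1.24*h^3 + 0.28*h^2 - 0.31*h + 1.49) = 0.31*h^5 + 4.64*h^4 + 3.19*h^3 - 3.33*h^2 - 3.01*h - 1.55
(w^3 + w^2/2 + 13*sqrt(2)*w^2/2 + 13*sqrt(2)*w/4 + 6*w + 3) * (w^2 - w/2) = w^5 + 13*sqrt(2)*w^4/2 + 23*w^3/4 - 13*sqrt(2)*w^2/8 - 3*w/2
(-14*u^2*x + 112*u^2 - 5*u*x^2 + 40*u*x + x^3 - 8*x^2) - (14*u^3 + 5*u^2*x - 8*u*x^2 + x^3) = -14*u^3 - 19*u^2*x + 112*u^2 + 3*u*x^2 + 40*u*x - 8*x^2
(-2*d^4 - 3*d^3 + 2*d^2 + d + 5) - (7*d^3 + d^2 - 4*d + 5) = -2*d^4 - 10*d^3 + d^2 + 5*d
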